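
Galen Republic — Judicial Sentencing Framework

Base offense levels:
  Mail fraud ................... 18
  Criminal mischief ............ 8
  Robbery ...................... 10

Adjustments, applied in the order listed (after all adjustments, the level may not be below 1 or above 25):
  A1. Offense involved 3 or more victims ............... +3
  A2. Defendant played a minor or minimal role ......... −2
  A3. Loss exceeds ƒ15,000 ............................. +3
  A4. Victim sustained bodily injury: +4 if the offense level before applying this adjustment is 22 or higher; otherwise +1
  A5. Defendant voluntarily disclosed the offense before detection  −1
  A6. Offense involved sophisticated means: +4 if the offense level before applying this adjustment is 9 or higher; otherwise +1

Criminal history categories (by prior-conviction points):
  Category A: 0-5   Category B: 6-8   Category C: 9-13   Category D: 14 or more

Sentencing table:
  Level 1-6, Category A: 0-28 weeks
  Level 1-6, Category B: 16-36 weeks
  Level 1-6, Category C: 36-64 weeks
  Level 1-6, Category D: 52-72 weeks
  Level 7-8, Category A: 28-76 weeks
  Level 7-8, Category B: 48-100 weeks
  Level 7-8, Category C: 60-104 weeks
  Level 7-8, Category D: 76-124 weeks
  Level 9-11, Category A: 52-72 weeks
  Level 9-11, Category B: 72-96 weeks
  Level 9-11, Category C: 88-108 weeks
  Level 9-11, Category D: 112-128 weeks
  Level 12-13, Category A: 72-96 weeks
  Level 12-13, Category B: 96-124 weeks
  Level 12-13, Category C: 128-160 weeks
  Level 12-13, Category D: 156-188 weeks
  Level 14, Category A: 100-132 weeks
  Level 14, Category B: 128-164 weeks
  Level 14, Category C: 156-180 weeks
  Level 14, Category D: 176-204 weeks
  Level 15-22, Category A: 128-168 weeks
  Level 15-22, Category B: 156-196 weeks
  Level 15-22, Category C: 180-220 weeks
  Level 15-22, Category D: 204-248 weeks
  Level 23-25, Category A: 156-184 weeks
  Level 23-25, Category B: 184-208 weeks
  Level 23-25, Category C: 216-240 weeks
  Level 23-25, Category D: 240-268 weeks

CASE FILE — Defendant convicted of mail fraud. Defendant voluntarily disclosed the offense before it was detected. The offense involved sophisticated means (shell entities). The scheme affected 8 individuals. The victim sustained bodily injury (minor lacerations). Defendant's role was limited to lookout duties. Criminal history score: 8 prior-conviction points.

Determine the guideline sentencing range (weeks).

184-208 weeks

Base offense level for mail fraud: 18.
A1 applies: 18 + 3 = 21.
A2 applies: 21 − 2 = 19.
A3 does not apply.
A4 applies (level before this adjustment is 19 < 22, so +1): 19 + 1 = 20.
A5 applies: 20 − 1 = 19.
A6 applies (level before this adjustment is 19 ≥ 9, so +4): 19 + 4 = 23.
Final offense level: 23.
Criminal history: 8 prior points → Category B (6-8).
Level 23 falls in the 23-25 band.
Grid: Level 23-25 × Category B = 184-208 weeks.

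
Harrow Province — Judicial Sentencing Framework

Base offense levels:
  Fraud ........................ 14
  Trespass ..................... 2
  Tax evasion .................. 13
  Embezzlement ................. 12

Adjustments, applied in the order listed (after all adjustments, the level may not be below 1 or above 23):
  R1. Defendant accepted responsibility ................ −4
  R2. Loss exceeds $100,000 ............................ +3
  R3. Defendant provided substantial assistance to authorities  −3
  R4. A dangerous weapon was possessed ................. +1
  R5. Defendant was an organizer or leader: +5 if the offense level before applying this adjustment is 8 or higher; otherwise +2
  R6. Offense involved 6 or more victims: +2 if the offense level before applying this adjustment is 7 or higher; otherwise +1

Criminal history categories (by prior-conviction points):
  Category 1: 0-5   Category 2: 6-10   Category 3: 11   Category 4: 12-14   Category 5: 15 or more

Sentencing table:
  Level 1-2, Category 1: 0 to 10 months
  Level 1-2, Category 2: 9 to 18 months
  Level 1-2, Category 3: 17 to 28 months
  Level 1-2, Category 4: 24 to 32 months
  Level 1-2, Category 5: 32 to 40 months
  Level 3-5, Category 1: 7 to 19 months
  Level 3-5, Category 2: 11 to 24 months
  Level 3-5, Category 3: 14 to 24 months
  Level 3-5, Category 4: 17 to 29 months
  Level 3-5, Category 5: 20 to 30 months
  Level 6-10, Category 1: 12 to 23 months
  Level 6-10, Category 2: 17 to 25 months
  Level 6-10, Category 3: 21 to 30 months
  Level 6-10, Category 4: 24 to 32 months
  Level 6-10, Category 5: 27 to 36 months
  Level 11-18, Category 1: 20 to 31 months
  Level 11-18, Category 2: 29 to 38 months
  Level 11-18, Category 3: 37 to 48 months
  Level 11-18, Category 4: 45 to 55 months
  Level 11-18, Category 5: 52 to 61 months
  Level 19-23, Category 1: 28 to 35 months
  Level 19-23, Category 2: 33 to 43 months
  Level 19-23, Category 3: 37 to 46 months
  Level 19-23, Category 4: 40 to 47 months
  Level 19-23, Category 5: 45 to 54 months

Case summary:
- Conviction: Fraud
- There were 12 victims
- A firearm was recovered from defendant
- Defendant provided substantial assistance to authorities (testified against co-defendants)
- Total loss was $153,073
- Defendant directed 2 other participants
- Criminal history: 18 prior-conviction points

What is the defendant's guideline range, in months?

45-54 months

Base offense level for fraud: 14.
R2 applies: 14 + 3 = 17.
R3 applies: 17 − 3 = 14.
R4 applies: 14 + 1 = 15.
R5 applies (level before this adjustment is 15 ≥ 8, so +5): 15 + 5 = 20.
R6 applies (level before this adjustment is 20 ≥ 7, so +2): 20 + 2 = 22.
Final offense level: 22.
Criminal history: 18 prior points → Category 5 (15+).
Level 22 falls in the 19-23 band.
Grid: Level 19-23 × Category 5 = 45-54 months.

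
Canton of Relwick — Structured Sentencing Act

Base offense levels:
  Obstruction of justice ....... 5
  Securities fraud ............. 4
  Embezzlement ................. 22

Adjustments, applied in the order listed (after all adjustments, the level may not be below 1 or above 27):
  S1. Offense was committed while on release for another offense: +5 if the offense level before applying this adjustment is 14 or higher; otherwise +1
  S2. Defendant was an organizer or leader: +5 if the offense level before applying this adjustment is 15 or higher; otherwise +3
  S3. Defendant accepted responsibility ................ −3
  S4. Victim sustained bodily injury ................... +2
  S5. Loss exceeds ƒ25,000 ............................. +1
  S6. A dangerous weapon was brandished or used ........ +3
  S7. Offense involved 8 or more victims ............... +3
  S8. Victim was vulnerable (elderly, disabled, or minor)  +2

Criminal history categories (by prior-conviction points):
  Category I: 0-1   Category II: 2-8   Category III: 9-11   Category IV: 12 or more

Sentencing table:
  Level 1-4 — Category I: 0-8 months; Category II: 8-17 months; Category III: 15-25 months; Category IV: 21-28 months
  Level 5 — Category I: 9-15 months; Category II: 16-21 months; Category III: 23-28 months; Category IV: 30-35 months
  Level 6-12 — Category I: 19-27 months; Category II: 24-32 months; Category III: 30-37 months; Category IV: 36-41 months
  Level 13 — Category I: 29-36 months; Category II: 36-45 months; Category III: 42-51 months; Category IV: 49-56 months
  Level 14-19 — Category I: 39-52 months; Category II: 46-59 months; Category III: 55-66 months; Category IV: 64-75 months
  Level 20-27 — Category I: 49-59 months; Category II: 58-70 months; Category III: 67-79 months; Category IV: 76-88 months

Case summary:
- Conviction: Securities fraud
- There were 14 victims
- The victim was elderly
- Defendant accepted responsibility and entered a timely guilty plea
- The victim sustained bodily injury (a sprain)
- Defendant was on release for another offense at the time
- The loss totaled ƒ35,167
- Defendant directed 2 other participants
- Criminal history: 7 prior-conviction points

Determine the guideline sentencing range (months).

36-45 months

Base offense level for securities fraud: 4.
S1 applies (level before this adjustment is 4 < 14, so +1): 4 + 1 = 5.
S2 applies (level before this adjustment is 5 < 15, so +3): 5 + 3 = 8.
S3 applies: 8 − 3 = 5.
S4 applies: 5 + 2 = 7.
S5 applies: 7 + 1 = 8.
S7 applies: 8 + 3 = 11.
S8 applies: 11 + 2 = 13.
Final offense level: 13.
Criminal history: 7 prior points → Category II (2-8).
Level 13 falls in the 13 band.
Grid: Level 13 × Category II = 36-45 months.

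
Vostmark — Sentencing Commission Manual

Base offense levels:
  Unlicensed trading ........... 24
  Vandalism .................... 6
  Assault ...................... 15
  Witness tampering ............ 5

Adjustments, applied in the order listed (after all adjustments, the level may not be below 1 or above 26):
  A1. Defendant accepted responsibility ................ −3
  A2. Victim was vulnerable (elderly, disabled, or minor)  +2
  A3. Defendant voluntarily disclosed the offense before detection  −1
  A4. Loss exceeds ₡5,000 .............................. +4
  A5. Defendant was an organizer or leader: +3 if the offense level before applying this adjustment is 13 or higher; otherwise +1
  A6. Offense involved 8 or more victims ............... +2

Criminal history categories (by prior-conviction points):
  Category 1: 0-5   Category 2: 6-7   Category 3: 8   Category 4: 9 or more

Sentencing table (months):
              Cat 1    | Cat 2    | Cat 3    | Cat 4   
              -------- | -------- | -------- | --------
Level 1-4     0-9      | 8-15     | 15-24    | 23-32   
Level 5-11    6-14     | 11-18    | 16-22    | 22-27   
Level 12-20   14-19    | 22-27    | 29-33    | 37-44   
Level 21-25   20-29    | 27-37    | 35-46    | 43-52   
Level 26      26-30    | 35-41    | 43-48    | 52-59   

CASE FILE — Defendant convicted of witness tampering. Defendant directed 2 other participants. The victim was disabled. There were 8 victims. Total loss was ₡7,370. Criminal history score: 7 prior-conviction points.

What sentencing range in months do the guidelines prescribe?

22-27 months

Base offense level for witness tampering: 5.
A1 does not apply.
A2 applies: 5 + 2 = 7.
A3 does not apply.
A4 applies: 7 + 4 = 11.
A5 applies (level before this adjustment is 11 < 13, so +1): 11 + 1 = 12.
A6 applies: 12 + 2 = 14.
Final offense level: 14.
Criminal history: 7 prior points → Category 2 (6-7).
Level 14 falls in the 12-20 band.
Grid: Level 12-20 × Category 2 = 22-27 months.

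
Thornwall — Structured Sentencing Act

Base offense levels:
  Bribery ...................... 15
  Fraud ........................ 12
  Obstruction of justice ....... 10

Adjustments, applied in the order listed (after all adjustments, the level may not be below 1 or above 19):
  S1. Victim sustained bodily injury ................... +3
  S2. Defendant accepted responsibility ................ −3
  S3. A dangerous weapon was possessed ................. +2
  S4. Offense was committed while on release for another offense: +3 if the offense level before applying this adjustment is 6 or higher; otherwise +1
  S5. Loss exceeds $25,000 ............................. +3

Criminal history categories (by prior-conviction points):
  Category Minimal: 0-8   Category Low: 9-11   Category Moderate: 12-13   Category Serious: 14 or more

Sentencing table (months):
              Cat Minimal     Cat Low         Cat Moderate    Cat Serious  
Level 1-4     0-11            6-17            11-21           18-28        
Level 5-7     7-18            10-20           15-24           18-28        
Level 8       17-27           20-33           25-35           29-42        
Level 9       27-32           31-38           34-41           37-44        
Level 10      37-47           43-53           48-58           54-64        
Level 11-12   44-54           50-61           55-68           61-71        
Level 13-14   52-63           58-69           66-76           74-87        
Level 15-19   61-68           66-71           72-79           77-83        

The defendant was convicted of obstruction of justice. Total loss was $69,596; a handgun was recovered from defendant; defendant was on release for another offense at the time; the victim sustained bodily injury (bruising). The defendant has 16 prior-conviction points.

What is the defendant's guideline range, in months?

Base offense level for obstruction of justice: 10.
S1 applies: 10 + 3 = 13.
S3 applies: 13 + 2 = 15.
S4 applies (level before this adjustment is 15 ≥ 6, so +3): 15 + 3 = 18.
S5 applies: 18 + 3 = 21.
Level 21 exceeds the maximum of 19; capped at 19.
Final offense level: 19.
Criminal history: 16 prior points → Category Serious (14+).
Level 19 falls in the 15-19 band.
Grid: Level 15-19 × Category Serious = 77-83 months.

77-83 months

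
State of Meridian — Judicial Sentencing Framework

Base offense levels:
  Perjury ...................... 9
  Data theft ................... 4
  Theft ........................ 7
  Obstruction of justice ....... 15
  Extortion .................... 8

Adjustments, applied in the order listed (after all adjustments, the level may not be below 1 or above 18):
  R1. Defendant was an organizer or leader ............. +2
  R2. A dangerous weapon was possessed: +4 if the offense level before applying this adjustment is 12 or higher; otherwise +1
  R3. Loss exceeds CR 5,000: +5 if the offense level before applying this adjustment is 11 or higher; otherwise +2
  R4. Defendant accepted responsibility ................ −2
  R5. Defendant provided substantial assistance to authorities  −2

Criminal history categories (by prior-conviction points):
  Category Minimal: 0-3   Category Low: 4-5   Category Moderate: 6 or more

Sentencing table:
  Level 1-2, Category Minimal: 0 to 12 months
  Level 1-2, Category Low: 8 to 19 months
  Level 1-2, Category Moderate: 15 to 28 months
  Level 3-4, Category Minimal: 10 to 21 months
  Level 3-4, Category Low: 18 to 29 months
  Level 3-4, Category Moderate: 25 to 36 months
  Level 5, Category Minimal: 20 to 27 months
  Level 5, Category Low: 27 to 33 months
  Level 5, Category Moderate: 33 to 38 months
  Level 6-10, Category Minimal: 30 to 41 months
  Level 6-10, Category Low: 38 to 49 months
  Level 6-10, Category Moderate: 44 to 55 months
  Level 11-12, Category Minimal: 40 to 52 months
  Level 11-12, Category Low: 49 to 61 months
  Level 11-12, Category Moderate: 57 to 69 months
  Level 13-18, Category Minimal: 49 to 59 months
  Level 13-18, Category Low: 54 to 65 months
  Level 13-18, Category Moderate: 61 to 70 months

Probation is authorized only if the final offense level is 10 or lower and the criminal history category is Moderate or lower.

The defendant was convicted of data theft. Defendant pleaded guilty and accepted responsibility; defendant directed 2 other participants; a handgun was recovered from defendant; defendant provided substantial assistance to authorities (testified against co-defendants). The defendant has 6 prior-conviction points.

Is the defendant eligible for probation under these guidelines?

Yes

Base offense level for data theft: 4.
R1 applies: 4 + 2 = 6.
R2 applies (level before this adjustment is 6 < 12, so +1): 6 + 1 = 7.
R3 does not apply.
R4 applies: 7 − 2 = 5.
R5 applies: 5 − 2 = 3.
Final offense level: 3.
Criminal history: 6 prior points → Category Moderate (6+).
Level 3 falls in the 3-4 band.
Grid: Level 3-4 × Category Moderate = 25-36 months.
Probation check: level 3 ≤ 10 and category Moderate ≤ Moderate → eligible.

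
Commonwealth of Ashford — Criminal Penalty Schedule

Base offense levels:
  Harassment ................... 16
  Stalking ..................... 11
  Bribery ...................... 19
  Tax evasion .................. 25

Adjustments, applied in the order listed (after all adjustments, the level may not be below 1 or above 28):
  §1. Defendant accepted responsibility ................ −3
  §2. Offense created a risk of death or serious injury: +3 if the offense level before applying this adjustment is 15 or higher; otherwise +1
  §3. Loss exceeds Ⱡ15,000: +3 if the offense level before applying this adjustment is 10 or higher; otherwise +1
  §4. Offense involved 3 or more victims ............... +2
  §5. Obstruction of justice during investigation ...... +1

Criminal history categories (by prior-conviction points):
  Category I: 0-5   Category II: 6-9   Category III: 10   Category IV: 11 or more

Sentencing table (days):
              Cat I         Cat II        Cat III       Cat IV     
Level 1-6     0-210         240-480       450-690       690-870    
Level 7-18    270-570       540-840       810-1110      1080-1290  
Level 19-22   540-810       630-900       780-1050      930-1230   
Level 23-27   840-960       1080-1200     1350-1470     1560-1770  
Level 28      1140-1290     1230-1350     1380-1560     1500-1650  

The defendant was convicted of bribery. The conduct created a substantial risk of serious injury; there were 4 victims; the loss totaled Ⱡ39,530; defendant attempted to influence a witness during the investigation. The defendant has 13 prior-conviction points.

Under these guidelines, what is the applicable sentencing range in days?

1500-1650 days

Base offense level for bribery: 19.
§2 applies (level before this adjustment is 19 ≥ 15, so +3): 19 + 3 = 22.
§3 applies (level before this adjustment is 22 ≥ 10, so +3): 22 + 3 = 25.
§4 applies: 25 + 2 = 27.
§5 applies: 27 + 1 = 28.
Final offense level: 28.
Criminal history: 13 prior points → Category IV (11+).
Level 28 falls in the 28 band.
Grid: Level 28 × Category IV = 1500-1650 days.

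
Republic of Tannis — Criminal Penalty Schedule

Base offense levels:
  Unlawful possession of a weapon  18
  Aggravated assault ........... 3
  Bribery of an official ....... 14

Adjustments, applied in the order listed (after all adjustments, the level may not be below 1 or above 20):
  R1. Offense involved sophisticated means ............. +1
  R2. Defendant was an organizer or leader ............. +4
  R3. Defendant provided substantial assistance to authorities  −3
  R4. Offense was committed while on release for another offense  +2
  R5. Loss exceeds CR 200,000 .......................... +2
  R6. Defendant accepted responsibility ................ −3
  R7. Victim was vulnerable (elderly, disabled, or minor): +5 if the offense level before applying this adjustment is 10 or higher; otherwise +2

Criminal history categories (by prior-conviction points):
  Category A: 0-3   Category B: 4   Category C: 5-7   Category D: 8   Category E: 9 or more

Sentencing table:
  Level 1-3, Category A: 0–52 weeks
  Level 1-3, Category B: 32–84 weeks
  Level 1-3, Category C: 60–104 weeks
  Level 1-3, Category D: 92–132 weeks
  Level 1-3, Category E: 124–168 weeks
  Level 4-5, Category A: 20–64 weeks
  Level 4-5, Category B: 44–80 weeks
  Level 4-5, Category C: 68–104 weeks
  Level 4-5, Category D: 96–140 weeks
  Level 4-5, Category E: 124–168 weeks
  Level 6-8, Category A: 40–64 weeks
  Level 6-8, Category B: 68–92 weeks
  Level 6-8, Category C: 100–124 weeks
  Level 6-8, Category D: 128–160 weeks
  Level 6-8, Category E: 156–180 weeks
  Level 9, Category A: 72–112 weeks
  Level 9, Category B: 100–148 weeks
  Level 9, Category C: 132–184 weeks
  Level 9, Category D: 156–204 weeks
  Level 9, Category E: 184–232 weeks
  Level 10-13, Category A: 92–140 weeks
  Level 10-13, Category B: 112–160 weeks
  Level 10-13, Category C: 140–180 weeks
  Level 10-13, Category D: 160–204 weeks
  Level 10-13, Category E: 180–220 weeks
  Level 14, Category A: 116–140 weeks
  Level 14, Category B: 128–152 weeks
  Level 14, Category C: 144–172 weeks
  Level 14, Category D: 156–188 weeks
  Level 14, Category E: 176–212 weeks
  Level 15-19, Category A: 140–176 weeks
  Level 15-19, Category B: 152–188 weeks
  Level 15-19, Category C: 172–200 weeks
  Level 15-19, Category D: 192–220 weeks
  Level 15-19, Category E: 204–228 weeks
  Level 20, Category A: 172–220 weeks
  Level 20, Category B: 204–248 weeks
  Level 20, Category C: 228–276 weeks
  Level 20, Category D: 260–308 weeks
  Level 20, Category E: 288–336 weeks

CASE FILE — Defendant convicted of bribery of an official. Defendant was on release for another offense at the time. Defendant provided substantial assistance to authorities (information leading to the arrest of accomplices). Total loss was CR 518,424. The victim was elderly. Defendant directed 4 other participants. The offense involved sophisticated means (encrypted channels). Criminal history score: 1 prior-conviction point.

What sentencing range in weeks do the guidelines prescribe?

Base offense level for bribery of an official: 14.
R1 applies: 14 + 1 = 15.
R2 applies: 15 + 4 = 19.
R3 applies: 19 − 3 = 16.
R4 applies: 16 + 2 = 18.
R5 applies: 18 + 2 = 20.
R6 does not apply.
R7 applies (level before this adjustment is 20 ≥ 10, so +5): 20 + 5 = 25.
Level 25 exceeds the maximum of 20; capped at 20.
Final offense level: 20.
Criminal history: 1 prior point → Category A (0-3).
Level 20 falls in the 20 band.
Grid: Level 20 × Category A = 172-220 weeks.

172-220 weeks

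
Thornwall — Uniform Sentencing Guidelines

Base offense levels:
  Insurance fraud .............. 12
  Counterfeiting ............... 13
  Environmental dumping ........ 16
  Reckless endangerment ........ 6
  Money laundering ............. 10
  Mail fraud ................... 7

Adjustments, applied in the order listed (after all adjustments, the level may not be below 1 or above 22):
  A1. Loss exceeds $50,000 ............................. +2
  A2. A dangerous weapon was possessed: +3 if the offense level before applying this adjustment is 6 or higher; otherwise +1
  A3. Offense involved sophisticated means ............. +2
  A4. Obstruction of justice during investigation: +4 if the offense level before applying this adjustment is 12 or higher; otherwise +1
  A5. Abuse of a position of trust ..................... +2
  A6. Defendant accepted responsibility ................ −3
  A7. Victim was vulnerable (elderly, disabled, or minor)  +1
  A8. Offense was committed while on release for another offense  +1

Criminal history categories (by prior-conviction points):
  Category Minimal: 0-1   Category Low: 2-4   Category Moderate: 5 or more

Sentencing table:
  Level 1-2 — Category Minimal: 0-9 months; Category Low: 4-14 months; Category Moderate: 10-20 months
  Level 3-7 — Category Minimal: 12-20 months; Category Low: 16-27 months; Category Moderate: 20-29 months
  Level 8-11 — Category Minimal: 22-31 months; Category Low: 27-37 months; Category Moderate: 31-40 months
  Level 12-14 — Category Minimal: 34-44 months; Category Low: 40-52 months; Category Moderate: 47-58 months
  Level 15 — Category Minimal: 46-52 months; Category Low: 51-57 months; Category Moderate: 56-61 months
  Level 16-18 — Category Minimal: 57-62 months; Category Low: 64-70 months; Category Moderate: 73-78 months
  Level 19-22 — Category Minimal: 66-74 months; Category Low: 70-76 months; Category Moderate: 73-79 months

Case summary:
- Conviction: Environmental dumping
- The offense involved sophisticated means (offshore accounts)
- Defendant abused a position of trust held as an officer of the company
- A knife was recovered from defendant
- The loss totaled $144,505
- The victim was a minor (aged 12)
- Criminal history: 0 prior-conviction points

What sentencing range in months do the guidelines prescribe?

66-74 months

Base offense level for environmental dumping: 16.
A1 applies: 16 + 2 = 18.
A2 applies (level before this adjustment is 18 ≥ 6, so +3): 18 + 3 = 21.
A3 applies: 21 + 2 = 23.
A5 applies: 23 + 2 = 25.
A7 applies: 25 + 1 = 26.
Level 26 exceeds the maximum of 22; capped at 22.
Final offense level: 22.
Criminal history: 0 prior points → Category Minimal (0-1).
Level 22 falls in the 19-22 band.
Grid: Level 19-22 × Category Minimal = 66-74 months.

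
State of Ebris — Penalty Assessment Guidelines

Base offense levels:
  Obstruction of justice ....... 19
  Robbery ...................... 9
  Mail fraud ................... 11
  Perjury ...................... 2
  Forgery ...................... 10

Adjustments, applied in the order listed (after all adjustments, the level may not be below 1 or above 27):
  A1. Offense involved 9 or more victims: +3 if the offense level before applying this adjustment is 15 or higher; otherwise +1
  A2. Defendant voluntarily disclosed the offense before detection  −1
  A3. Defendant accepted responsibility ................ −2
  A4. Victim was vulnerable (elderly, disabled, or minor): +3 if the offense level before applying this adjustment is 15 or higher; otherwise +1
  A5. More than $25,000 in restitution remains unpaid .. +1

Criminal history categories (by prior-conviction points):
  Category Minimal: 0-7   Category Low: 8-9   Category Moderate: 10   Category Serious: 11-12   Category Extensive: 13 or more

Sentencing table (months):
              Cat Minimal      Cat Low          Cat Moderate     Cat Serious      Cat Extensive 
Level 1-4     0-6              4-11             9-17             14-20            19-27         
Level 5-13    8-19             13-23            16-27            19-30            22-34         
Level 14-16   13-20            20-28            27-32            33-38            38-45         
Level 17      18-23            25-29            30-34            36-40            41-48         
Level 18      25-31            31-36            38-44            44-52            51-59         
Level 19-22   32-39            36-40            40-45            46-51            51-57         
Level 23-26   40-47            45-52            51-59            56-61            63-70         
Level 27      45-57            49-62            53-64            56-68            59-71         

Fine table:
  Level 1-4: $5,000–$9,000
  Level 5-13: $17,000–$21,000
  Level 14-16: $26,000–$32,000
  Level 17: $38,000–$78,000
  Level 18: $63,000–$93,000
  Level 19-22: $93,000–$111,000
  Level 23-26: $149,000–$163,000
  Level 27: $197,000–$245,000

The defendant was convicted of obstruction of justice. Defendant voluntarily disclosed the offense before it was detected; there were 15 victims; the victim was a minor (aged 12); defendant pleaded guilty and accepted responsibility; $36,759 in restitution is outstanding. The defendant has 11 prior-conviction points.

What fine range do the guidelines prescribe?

Base offense level for obstruction of justice: 19.
A1 applies (level before this adjustment is 19 ≥ 15, so +3): 19 + 3 = 22.
A2 applies: 22 − 1 = 21.
A3 applies: 21 − 2 = 19.
A4 applies (level before this adjustment is 19 ≥ 15, so +3): 19 + 3 = 22.
A5 applies: 22 + 1 = 23.
Final offense level: 23.
Level 23 falls in the 23-26 band.
Fine table: Level 23-26 → $149,000–$163,000.

$149,000–$163,000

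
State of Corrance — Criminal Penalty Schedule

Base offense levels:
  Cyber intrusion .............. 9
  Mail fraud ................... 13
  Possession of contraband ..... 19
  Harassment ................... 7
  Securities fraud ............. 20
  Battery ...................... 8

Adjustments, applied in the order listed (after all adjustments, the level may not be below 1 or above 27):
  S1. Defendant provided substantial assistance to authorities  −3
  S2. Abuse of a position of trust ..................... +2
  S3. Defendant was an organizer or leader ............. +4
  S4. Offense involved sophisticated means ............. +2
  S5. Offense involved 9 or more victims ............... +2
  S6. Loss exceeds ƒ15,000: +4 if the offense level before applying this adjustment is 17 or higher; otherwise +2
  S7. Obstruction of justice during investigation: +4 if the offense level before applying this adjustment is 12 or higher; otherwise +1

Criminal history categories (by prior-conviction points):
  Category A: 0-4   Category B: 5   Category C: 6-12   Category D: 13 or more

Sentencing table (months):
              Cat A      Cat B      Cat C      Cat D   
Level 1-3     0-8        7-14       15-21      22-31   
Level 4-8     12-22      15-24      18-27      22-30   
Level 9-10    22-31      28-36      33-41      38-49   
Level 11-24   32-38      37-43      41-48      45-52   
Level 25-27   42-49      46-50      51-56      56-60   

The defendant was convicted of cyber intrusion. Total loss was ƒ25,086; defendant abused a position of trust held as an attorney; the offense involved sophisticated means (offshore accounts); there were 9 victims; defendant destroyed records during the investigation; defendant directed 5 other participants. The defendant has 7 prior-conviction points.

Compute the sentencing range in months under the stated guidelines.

Base offense level for cyber intrusion: 9.
S2 applies: 9 + 2 = 11.
S3 applies: 11 + 4 = 15.
S4 applies: 15 + 2 = 17.
S5 applies: 17 + 2 = 19.
S6 applies (level before this adjustment is 19 ≥ 17, so +4): 19 + 4 = 23.
S7 applies (level before this adjustment is 23 ≥ 12, so +4): 23 + 4 = 27.
Final offense level: 27.
Criminal history: 7 prior points → Category C (6-12).
Level 27 falls in the 25-27 band.
Grid: Level 25-27 × Category C = 51-56 months.

51-56 months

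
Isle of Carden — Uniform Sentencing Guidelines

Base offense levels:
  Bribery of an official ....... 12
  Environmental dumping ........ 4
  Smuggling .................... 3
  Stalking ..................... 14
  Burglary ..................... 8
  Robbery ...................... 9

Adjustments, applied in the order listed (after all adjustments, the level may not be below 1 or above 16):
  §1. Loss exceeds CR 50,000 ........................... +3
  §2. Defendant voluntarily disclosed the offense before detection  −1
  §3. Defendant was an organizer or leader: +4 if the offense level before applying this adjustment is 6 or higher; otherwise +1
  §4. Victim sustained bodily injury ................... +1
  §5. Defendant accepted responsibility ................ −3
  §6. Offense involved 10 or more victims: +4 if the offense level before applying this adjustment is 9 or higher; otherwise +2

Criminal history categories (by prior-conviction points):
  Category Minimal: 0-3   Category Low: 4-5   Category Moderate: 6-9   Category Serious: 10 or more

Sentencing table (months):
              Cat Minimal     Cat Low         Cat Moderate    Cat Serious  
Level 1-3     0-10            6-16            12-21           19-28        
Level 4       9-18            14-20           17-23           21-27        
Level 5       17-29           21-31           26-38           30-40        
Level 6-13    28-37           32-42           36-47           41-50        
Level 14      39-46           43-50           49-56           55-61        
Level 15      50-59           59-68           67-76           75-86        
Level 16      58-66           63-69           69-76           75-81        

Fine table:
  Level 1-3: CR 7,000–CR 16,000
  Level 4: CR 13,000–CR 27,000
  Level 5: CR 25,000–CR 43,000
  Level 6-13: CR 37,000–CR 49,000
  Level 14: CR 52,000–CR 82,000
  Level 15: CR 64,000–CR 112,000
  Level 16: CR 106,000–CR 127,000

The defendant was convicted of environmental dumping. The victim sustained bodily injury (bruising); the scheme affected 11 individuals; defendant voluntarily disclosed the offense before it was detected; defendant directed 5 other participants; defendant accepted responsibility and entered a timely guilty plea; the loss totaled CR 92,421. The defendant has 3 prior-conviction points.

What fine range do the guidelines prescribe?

Base offense level for environmental dumping: 4.
§1 applies: 4 + 3 = 7.
§2 applies: 7 − 1 = 6.
§3 applies (level before this adjustment is 6 ≥ 6, so +4): 6 + 4 = 10.
§4 applies: 10 + 1 = 11.
§5 applies: 11 − 3 = 8.
§6 applies (level before this adjustment is 8 < 9, so +2): 8 + 2 = 10.
Final offense level: 10.
Level 10 falls in the 6-13 band.
Fine table: Level 6-13 → CR 37,000–CR 49,000.

CR 37,000–CR 49,000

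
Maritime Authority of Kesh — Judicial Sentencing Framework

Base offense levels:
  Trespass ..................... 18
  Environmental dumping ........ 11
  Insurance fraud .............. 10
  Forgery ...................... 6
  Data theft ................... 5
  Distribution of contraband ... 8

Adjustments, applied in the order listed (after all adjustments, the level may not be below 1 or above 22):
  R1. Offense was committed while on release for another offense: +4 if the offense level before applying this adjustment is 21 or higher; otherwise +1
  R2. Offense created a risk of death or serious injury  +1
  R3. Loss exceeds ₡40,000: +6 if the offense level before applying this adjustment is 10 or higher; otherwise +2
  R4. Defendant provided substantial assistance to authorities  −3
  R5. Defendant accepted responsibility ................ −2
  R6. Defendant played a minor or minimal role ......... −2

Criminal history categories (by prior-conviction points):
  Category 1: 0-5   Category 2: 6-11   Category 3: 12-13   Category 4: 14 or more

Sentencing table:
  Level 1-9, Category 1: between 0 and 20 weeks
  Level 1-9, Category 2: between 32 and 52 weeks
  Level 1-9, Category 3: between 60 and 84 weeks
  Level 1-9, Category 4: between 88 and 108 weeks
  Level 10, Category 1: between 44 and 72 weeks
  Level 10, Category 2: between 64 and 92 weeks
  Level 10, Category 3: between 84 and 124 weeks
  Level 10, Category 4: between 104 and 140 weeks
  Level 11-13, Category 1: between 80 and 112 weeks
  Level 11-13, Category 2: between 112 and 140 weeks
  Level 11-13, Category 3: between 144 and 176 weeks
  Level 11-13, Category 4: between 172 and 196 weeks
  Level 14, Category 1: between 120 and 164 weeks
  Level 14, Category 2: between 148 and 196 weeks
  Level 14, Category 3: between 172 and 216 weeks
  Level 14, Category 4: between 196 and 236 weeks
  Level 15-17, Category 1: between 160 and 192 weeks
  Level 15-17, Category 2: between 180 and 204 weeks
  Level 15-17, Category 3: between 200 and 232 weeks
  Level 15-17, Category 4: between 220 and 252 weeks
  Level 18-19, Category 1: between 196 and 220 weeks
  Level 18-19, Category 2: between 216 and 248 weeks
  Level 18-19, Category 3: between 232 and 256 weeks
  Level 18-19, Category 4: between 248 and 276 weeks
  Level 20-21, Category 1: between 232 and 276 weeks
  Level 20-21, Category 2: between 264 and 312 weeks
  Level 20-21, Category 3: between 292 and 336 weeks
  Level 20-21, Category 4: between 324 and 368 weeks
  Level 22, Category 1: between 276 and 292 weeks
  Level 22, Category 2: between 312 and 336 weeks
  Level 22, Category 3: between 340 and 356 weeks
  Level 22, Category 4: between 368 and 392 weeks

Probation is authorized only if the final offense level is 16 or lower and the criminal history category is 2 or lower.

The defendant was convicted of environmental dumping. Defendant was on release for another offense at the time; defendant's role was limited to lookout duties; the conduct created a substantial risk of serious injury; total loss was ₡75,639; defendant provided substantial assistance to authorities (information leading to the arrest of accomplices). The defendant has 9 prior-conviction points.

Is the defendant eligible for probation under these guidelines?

Base offense level for environmental dumping: 11.
R1 applies (level before this adjustment is 11 < 21, so +1): 11 + 1 = 12.
R2 applies: 12 + 1 = 13.
R3 applies (level before this adjustment is 13 ≥ 10, so +6): 13 + 6 = 19.
R4 applies: 19 − 3 = 16.
R5 does not apply.
R6 applies: 16 − 2 = 14.
Final offense level: 14.
Criminal history: 9 prior points → Category 2 (6-11).
Level 14 falls in the 14 band.
Grid: Level 14 × Category 2 = 148-196 weeks.
Probation check: level 14 ≤ 16 and category 2 ≤ 2 → eligible.

Yes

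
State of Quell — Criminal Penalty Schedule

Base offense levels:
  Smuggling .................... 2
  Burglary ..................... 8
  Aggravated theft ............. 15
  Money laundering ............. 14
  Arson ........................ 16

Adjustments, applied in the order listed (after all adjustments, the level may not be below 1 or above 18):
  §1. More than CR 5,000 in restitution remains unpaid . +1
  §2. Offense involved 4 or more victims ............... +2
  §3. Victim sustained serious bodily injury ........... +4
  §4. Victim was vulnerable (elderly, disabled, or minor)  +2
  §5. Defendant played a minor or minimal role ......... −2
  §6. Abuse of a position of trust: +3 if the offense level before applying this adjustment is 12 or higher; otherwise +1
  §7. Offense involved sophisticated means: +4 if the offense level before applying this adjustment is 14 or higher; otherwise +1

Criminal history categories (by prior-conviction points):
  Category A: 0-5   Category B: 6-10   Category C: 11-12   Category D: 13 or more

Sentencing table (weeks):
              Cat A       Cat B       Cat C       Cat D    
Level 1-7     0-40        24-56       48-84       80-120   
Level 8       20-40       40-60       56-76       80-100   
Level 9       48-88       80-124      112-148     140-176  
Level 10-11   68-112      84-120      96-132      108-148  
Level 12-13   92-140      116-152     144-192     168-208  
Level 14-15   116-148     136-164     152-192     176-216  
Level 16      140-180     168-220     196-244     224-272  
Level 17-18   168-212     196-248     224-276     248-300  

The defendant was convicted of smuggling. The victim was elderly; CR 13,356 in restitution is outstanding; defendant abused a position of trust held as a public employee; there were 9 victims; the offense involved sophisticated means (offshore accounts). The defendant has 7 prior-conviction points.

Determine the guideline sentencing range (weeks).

80-124 weeks

Base offense level for smuggling: 2.
§1 applies: 2 + 1 = 3.
§2 applies: 3 + 2 = 5.
§4 applies: 5 + 2 = 7.
§5 does not apply.
§6 applies (level before this adjustment is 7 < 12, so +1): 7 + 1 = 8.
§7 applies (level before this adjustment is 8 < 14, so +1): 8 + 1 = 9.
Final offense level: 9.
Criminal history: 7 prior points → Category B (6-10).
Level 9 falls in the 9 band.
Grid: Level 9 × Category B = 80-124 weeks.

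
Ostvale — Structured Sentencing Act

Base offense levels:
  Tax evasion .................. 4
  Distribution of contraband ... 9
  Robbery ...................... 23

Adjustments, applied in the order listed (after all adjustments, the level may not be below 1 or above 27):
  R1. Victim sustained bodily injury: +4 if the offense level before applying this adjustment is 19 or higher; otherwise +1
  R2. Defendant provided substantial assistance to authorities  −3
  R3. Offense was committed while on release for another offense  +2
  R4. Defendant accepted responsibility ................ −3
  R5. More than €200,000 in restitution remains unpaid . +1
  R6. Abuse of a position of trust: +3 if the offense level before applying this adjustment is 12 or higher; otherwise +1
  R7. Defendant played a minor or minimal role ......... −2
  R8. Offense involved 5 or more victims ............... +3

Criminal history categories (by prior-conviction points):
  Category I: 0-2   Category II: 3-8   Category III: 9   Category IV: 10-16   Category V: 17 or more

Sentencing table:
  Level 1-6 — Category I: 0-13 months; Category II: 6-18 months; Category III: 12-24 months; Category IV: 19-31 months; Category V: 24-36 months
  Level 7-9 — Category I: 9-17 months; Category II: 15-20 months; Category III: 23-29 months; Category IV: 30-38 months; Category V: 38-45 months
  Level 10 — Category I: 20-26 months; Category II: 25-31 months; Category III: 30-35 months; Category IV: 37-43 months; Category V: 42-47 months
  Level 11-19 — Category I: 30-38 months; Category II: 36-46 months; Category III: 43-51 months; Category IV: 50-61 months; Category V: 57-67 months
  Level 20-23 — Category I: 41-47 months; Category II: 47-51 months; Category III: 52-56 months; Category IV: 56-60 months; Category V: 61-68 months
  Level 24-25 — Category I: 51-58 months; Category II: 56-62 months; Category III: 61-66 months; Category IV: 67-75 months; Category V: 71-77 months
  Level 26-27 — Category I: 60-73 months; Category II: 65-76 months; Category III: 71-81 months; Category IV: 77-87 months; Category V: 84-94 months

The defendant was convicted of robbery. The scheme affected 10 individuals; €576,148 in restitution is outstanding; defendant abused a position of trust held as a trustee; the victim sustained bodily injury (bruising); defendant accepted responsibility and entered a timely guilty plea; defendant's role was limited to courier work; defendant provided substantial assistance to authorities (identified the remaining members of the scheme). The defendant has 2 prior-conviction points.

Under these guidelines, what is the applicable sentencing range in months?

60-73 months

Base offense level for robbery: 23.
R1 applies (level before this adjustment is 23 ≥ 19, so +4): 23 + 4 = 27.
R2 applies: 27 − 3 = 24.
R3 does not apply.
R4 applies: 24 − 3 = 21.
R5 applies: 21 + 1 = 22.
R6 applies (level before this adjustment is 22 ≥ 12, so +3): 22 + 3 = 25.
R7 applies: 25 − 2 = 23.
R8 applies: 23 + 3 = 26.
Final offense level: 26.
Criminal history: 2 prior points → Category I (0-2).
Level 26 falls in the 26-27 band.
Grid: Level 26-27 × Category I = 60-73 months.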